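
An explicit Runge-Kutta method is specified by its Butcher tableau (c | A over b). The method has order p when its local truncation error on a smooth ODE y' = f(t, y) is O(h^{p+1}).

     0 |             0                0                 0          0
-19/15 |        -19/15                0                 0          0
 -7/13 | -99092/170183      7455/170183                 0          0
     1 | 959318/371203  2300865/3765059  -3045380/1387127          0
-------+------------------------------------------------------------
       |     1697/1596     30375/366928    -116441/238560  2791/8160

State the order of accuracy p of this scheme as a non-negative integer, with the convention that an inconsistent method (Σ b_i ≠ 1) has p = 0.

4

b = (1697/1596, 30375/366928, -116441/238560, 2791/8160)
c = (0, -19/15, -7/13, 1)
Ac = (0, 0, -497/8957, 1139/2791)
Σ b_i: 1697/1596·1 + 30375/366928·1 + (-116441/238560)·1 + 2791/8160·1 = 1 ✓
b·c: 30375/366928·(-19/15) + (-116441/238560)·(-7/13) + 2791/8160·1 = 1/2 ✓
b·c²: 30375/366928·361/225 + (-116441/238560)·49/169 + 2791/8160·1 = 1/3 ✓
b·Ac: (-116441/238560)·(-497/8957) + 2791/8160·1139/2791 = 1/6 ✓
b·c³: 30375/366928·(-6859/3375) + (-116441/238560)·(-343/2197) + 2791/8160·1 = 1/4 ✓
b·(c∘Ac): (-116441/238560)·3479/116441 + 2791/8160·1139/2791 = 1/8 ✓
b·Ac²: (-116441/238560)·9443/134355 + 2791/8160·14399/41865 = 1/12 ✓
b·A²c: 2791/8160·340/2791 = 1/24 ✓; 4 stages ⇒ order 4.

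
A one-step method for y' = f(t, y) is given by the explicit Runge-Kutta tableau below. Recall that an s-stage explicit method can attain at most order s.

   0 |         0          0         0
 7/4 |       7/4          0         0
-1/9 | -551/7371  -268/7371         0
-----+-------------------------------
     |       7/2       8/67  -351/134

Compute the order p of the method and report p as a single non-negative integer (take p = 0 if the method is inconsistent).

b = (7/2, 8/67, -351/134)
c = (0, 7/4, -1/9)
Ac = (0, 0, -67/1053)
Σ b_i: 7/2·1 + 8/67·1 + (-351/134)·1 = 1 ✓
b·c: 8/67·7/4 + (-351/134)·(-1/9) = 1/2 ✓
b·c²: 8/67·49/16 + (-351/134)·1/81 = 1/3 ✓
b·Ac: (-351/134)·(-67/1053) = 1/6 ✓; 3 stages ⇒ order 3.

3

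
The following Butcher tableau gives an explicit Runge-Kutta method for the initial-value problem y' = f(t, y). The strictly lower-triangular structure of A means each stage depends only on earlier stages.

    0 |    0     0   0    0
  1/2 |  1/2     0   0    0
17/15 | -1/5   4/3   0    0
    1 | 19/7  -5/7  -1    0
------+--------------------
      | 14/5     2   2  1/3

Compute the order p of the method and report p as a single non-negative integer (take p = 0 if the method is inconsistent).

0

b = (14/5, 2, 2, 1/3)
c = (0, 1/2, 17/15, 1)
Ac = (0, 0, 2/3, -313/210)
Σ b_i: 14/5·1 + 2·1 + 2·1 + 1/3·1 = 107/15 ≠ 1 ⇒ order 0.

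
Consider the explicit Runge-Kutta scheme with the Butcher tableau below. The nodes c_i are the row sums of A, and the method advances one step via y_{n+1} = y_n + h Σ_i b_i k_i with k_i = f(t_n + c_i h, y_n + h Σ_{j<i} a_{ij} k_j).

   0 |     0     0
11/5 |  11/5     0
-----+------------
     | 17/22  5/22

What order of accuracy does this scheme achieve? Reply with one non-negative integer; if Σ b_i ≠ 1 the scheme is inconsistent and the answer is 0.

b = (17/22, 5/22)
c = (0, 11/5)
Σ b_i: 17/22·1 + 5/22·1 = 1 ✓
b·c: 5/22·11/5 = 1/2 ✓; 2 stages ⇒ order 2.

2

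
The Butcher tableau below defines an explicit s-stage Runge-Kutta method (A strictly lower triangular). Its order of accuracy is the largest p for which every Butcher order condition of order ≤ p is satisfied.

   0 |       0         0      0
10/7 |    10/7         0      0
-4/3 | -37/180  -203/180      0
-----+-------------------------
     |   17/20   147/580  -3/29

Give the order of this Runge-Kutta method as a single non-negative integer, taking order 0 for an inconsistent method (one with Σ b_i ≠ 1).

b = (17/20, 147/580, -3/29)
c = (0, 10/7, -4/3)
Ac = (0, 0, -29/18)
Σ b_i: 17/20·1 + 147/580·1 + (-3/29)·1 = 1 ✓
b·c: 147/580·10/7 + (-3/29)·(-4/3) = 1/2 ✓
b·c²: 147/580·100/49 + (-3/29)·16/9 = 1/3 ✓
b·Ac: (-3/29)·(-29/18) = 1/6 ✓; 3 stages ⇒ order 3.

3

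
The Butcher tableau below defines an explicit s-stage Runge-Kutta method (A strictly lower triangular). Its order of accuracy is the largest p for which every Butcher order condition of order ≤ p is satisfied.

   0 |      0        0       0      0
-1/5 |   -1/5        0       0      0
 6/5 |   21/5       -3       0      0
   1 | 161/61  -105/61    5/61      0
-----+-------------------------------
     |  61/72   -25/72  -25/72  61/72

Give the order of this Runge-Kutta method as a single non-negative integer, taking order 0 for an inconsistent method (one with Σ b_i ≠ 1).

4

b = (61/72, -25/72, -25/72, 61/72)
c = (0, -1/5, 6/5, 1)
Ac = (0, 0, 3/5, 27/61)
Σ b_i: 61/72·1 + (-25/72)·1 + (-25/72)·1 + 61/72·1 = 1 ✓
b·c: (-25/72)·(-1/5) + (-25/72)·6/5 + 61/72·1 = 1/2 ✓
b·c²: (-25/72)·1/25 + (-25/72)·36/25 + 61/72·1 = 1/3 ✓
b·Ac: (-25/72)·3/5 + 61/72·27/61 = 1/6 ✓
b·c³: (-25/72)·(-1/125) + (-25/72)·216/125 + 61/72·1 = 1/4 ✓
b·(c∘Ac): (-25/72)·18/25 + 61/72·27/61 = 1/8 ✓
b·Ac²: (-25/72)·(-3/25) + 61/72·3/61 = 1/12 ✓
b·A²c: 61/72·3/61 = 1/24 ✓; 4 stages ⇒ order 4.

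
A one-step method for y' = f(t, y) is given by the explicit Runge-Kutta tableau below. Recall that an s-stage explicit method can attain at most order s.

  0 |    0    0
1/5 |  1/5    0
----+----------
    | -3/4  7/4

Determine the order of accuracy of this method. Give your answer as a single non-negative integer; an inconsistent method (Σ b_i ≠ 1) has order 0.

1

b = (-3/4, 7/4)
c = (0, 1/5)
Σ b_i: (-3/4)·1 + 7/4·1 = 1 ✓
b·c: 7/4·1/5 = 7/20 ≠ 1/2 ⇒ order 1.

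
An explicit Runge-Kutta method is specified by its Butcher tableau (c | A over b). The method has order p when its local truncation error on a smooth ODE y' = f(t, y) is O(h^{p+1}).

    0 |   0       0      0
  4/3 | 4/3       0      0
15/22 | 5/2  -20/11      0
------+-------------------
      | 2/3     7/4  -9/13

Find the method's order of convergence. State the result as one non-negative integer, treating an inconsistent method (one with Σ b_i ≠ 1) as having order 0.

0

b = (2/3, 7/4, -9/13)
c = (0, 4/3, 15/22)
Ac = (0, 0, -80/33)
Σ b_i: 2/3·1 + 7/4·1 + (-9/13)·1 = 269/156 ≠ 1 ⇒ order 0.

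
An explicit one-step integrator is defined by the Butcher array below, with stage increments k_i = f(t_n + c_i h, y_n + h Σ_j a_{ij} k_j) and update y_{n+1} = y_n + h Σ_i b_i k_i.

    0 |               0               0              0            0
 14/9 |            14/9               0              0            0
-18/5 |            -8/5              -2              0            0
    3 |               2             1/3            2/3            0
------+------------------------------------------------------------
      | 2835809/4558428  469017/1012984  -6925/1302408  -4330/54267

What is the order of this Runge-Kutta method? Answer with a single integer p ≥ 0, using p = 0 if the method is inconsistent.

b = (2835809/4558428, 469017/1012984, -6925/1302408, -4330/54267)
c = (0, 14/9, -18/5, 3)
Ac = (0, 0, -28/9, -254/135)
Σ b_i: 2835809/4558428·1 + 469017/1012984·1 + (-6925/1302408)·1 + (-4330/54267)·1 = 1 ✓
b·c: 469017/1012984·14/9 + (-6925/1302408)·(-18/5) + (-4330/54267)·3 = 1/2 ✓
b·c²: 469017/1012984·196/81 + (-6925/1302408)·324/25 + (-4330/54267)·9 = 1/3 ✓
b·Ac: (-6925/1302408)·(-28/9) + (-4330/54267)·(-254/135) = 1/6 ✓
b·c³: 469017/1012984·2744/729 + (-6925/1302408)·(-5832/125) + (-4330/54267)·27 = -399256/2442015 ≠ 1/4 ⇒ order 3.
b·(c∘Ac): (-6925/1302408)·56/5 + (-4330/54267)·(-254/45) = 190879/488403 ≠ 1/8
b·Ac²: (-6925/1302408)·(-392/81) + (-4330/54267)·57388/6075 = -1777829/2442015 ≠ 1/12
b·A²c: (-4330/54267)·(-56/27) = 242480/1465209 ≠ 1/24

3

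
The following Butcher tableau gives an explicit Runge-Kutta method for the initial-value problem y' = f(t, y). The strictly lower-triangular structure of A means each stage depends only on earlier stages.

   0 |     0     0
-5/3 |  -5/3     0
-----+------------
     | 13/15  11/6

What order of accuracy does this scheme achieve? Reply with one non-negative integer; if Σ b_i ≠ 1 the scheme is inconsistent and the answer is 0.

0

b = (13/15, 11/6)
c = (0, -5/3)
Σ b_i: 13/15·1 + 11/6·1 = 27/10 ≠ 1 ⇒ order 0.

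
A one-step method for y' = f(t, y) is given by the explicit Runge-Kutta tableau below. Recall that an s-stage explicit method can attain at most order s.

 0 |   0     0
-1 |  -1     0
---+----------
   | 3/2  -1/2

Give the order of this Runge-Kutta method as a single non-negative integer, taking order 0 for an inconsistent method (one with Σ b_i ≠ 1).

b = (3/2, -1/2)
c = (0, -1)
Σ b_i: 3/2·1 + (-1/2)·1 = 1 ✓
b·c: (-1/2)·(-1) = 1/2 ✓; 2 stages ⇒ order 2.

2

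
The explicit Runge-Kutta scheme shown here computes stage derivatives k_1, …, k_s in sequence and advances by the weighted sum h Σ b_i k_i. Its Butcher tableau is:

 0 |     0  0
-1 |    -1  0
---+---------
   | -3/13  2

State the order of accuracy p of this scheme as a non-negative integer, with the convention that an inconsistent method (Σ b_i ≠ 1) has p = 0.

b = (-3/13, 2)
c = (0, -1)
Σ b_i: (-3/13)·1 + 2·1 = 23/13 ≠ 1 ⇒ order 0.

0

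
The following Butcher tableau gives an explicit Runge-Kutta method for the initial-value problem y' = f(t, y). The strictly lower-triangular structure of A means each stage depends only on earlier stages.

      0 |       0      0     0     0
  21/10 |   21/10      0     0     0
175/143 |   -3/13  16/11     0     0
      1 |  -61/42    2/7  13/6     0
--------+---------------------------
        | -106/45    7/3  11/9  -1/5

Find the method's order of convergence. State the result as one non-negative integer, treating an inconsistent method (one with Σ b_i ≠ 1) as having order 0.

b = (-106/45, 7/3, 11/9, -1/5)
c = (0, 21/10, 175/143, 1)
Ac = (0, 0, 168/55, 1073/330)
Σ b_i: (-106/45)·1 + 7/3·1 + 11/9·1 + (-1/5)·1 = 1 ✓
b·c: 7/3·21/10 + 11/9·175/143 + (-1/5)·1 = 7249/1170 ≠ 1/2 ⇒ order 1.

1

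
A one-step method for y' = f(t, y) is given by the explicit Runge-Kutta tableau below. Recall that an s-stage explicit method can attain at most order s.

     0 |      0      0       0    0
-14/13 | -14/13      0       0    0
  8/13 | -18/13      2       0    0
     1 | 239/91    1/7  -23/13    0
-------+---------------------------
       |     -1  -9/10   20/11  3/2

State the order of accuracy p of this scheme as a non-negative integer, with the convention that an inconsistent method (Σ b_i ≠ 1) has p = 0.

b = (-1, -9/10, 20/11, 3/2)
c = (0, -14/13, 8/13, 1)
Ac = (0, 0, -28/13, -210/169)
Σ b_i: (-1)·1 + (-9/10)·1 + 20/11·1 + 3/2·1 = 78/55 ≠ 1 ⇒ order 0.

0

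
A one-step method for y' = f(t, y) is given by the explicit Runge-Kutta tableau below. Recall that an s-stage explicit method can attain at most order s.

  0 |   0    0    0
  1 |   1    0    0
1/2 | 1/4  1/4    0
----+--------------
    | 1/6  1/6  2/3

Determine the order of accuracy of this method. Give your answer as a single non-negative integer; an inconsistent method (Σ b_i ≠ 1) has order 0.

b = (1/6, 1/6, 2/3)
c = (0, 1, 1/2)
Ac = (0, 0, 1/4)
Σ b_i: 1/6·1 + 1/6·1 + 2/3·1 = 1 ✓
b·c: 1/6·1 + 2/3·1/2 = 1/2 ✓
b·c²: 1/6·1 + 2/3·1/4 = 1/3 ✓
b·Ac: 2/3·1/4 = 1/6 ✓; 3 stages ⇒ order 3.

3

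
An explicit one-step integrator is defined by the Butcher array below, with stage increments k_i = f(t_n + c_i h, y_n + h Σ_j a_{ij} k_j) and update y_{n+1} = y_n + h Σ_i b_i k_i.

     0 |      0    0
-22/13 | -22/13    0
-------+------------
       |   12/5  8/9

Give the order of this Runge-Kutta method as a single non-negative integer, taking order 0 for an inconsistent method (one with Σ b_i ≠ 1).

0

b = (12/5, 8/9)
c = (0, -22/13)
Σ b_i: 12/5·1 + 8/9·1 = 148/45 ≠ 1 ⇒ order 0.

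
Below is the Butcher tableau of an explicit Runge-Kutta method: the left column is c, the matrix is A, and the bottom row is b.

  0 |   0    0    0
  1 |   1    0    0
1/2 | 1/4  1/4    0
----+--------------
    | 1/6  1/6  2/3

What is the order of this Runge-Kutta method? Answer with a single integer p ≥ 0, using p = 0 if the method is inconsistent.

3

b = (1/6, 1/6, 2/3)
c = (0, 1, 1/2)
Ac = (0, 0, 1/4)
Σ b_i: 1/6·1 + 1/6·1 + 2/3·1 = 1 ✓
b·c: 1/6·1 + 2/3·1/2 = 1/2 ✓
b·c²: 1/6·1 + 2/3·1/4 = 1/3 ✓
b·Ac: 2/3·1/4 = 1/6 ✓; 3 stages ⇒ order 3.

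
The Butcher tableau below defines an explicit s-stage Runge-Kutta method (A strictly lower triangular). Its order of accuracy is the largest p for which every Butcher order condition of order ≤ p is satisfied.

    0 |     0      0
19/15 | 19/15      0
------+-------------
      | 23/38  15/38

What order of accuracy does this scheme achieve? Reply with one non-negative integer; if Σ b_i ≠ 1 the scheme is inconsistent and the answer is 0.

b = (23/38, 15/38)
c = (0, 19/15)
Σ b_i: 23/38·1 + 15/38·1 = 1 ✓
b·c: 15/38·19/15 = 1/2 ✓; 2 stages ⇒ order 2.

2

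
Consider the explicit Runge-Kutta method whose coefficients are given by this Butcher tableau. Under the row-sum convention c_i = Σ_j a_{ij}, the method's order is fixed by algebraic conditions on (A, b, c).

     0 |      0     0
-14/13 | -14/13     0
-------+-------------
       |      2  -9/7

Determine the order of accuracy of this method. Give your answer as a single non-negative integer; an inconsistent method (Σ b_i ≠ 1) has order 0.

0

b = (2, -9/7)
c = (0, -14/13)
Σ b_i: 2·1 + (-9/7)·1 = 5/7 ≠ 1 ⇒ order 0.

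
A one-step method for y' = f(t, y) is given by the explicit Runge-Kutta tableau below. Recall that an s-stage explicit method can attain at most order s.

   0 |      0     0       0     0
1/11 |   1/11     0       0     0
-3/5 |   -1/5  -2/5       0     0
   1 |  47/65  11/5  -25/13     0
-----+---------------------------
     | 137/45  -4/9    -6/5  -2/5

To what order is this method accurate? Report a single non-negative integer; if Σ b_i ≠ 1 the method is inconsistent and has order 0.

1

b = (137/45, -4/9, -6/5, -2/5)
c = (0, 1/11, -3/5, 1)
Ac = (0, 0, -2/55, 88/65)
Σ b_i: 137/45·1 + (-4/9)·1 + (-6/5)·1 + (-2/5)·1 = 1 ✓
b·c: (-4/9)·1/11 + (-6/5)·(-3/5) + (-2/5)·1 = 692/2475 ≠ 1/2 ⇒ order 1.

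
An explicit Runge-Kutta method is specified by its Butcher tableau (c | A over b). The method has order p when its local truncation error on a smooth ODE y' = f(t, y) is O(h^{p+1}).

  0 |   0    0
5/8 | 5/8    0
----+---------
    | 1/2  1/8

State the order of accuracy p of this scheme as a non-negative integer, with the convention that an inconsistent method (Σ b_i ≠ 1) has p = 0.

0

b = (1/2, 1/8)
c = (0, 5/8)
Σ b_i: 1/2·1 + 1/8·1 = 5/8 ≠ 1 ⇒ order 0.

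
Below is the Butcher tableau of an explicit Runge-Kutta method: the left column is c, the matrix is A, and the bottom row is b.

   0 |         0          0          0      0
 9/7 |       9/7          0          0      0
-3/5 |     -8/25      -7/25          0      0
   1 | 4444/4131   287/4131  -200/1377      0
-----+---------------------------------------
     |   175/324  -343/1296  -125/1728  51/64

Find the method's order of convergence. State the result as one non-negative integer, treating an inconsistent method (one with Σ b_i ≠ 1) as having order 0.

b = (175/324, -343/1296, -125/1728, 51/64)
c = (0, 9/7, -3/5, 1)
Ac = (0, 0, -9/25, 3/17)
Σ b_i: 175/324·1 + (-343/1296)·1 + (-125/1728)·1 + 51/64·1 = 1 ✓
b·c: (-343/1296)·9/7 + (-125/1728)·(-3/5) + 51/64·1 = 1/2 ✓
b·c²: (-343/1296)·81/49 + (-125/1728)·9/25 + 51/64·1 = 1/3 ✓
b·Ac: (-125/1728)·(-9/25) + 51/64·3/17 = 1/6 ✓
b·c³: (-343/1296)·729/343 + (-125/1728)·(-27/125) + 51/64·1 = 1/4 ✓
b·(c∘Ac): (-125/1728)·27/125 + 51/64·3/17 = 1/8 ✓
b·Ac²: (-125/1728)·(-81/175) + 51/64·67/1071 = 1/12 ✓
b·A²c: 51/64·8/153 = 1/24 ✓; 4 stages ⇒ order 4.

4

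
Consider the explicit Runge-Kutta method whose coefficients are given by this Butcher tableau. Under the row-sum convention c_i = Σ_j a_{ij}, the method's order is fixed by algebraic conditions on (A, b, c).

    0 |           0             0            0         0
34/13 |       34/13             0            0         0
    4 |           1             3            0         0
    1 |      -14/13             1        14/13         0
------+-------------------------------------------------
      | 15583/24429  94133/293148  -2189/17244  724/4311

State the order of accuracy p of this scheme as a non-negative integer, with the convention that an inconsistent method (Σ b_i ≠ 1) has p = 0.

b = (15583/24429, 94133/293148, -2189/17244, 724/4311)
c = (0, 34/13, 4, 1)
Ac = (0, 0, 102/13, 90/13)
Σ b_i: 15583/24429·1 + 94133/293148·1 + (-2189/17244)·1 + 724/4311·1 = 1 ✓
b·c: 94133/293148·34/13 + (-2189/17244)·4 + 724/4311·1 = 1/2 ✓
b·c²: 94133/293148·1156/169 + (-2189/17244)·16 + 724/4311·1 = 1/3 ✓
b·Ac: (-2189/17244)·102/13 + 724/4311·90/13 = 1/6 ✓
b·c³: 94133/293148·39304/2197 + (-2189/17244)·64 + 724/4311·1 = -41318/18681 ≠ 1/4 ⇒ order 3.
b·(c∘Ac): (-2189/17244)·408/13 + 724/4311·90/13 = -52706/18681 ≠ 1/8
b·Ac²: (-2189/17244)·3468/169 + 724/4311·4068/169 = 349123/242853 ≠ 1/12
b·A²c: 724/4311·1428/169 = 344624/242853 ≠ 1/24

3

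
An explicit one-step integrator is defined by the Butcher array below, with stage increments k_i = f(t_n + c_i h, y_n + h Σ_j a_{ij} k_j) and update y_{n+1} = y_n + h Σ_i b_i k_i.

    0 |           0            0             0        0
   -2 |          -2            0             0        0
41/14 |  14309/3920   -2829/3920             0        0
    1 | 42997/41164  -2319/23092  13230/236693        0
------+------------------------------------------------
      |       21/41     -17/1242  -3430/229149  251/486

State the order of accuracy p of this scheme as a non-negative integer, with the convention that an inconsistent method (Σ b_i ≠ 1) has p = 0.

4

b = (21/41, -17/1242, -3430/229149, 251/486)
c = (0, -2, 41/14, 1)
Ac = (0, 0, 2829/1960, 183/502)
Σ b_i: 21/41·1 + (-17/1242)·1 + (-3430/229149)·1 + 251/486·1 = 1 ✓
b·c: (-17/1242)·(-2) + (-3430/229149)·41/14 + 251/486·1 = 1/2 ✓
b·c²: (-17/1242)·4 + (-3430/229149)·1681/196 + 251/486·1 = 1/3 ✓
b·Ac: (-3430/229149)·2829/1960 + 251/486·183/502 = 1/6 ✓
b·c³: (-17/1242)·(-8) + (-3430/229149)·68921/2744 + 251/486·1 = 1/4 ✓
b·(c∘Ac): (-3430/229149)·115989/27440 + 251/486·183/502 = 1/8 ✓
b·Ac²: (-3430/229149)·(-2829/980) + 251/486·39/502 = 1/12 ✓
b·A²c: 251/486·81/1004 = 1/24 ✓; 4 stages ⇒ order 4.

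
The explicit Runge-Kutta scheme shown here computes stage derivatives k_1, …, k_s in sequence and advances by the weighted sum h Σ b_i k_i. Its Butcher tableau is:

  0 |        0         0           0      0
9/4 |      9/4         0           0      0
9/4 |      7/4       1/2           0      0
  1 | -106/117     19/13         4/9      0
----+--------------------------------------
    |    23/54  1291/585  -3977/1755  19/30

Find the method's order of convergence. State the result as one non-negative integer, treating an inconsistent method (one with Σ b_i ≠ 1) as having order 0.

3

b = (23/54, 1291/585, -3977/1755, 19/30)
c = (0, 9/4, 9/4, 1)
Ac = (0, 0, 9/8, 223/52)
Σ b_i: 23/54·1 + 1291/585·1 + (-3977/1755)·1 + 19/30·1 = 1 ✓
b·c: 1291/585·9/4 + (-3977/1755)·9/4 + 19/30·1 = 1/2 ✓
b·c²: 1291/585·81/16 + (-3977/1755)·81/16 + 19/30·1 = 1/3 ✓
b·Ac: (-3977/1755)·9/8 + 19/30·223/52 = 1/6 ✓
b·c³: 1291/585·729/64 + (-3977/1755)·729/64 + 19/30·1 = -1/24 ≠ 1/4 ⇒ order 3.
b·(c∘Ac): (-3977/1755)·81/32 + 19/30·223/52 = -3769/1248 ≠ 1/8
b·Ac²: (-3977/1755)·81/32 + 19/30·2007/208 = 3/8 ≠ 1/12
b·A²c: 19/30·1/2 = 19/60 ≠ 1/24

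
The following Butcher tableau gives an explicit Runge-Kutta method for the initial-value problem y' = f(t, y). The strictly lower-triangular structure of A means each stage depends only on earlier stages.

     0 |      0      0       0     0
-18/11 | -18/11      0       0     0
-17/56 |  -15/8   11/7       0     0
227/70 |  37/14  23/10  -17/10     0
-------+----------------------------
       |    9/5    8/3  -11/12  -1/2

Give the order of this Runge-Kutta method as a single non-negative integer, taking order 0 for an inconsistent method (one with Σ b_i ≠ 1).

b = (9/5, 8/3, -11/12, -1/2)
c = (0, -18/11, -17/56, 227/70)
Ac = (0, 0, -18/7, -4001/1232)
Σ b_i: 9/5·1 + 8/3·1 + (-11/12)·1 + (-1/2)·1 = 61/20 ≠ 1 ⇒ order 0.

0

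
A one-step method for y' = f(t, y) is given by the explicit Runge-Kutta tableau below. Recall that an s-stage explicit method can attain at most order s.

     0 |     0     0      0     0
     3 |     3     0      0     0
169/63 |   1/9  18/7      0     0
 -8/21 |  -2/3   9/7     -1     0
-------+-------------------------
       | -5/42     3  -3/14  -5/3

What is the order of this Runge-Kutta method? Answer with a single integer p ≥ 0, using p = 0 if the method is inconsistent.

1

b = (-5/42, 3, -3/14, -5/3)
c = (0, 3, 169/63, -8/21)
Ac = (0, 0, 54/7, 74/63)
Σ b_i: (-5/42)·1 + 3·1 + (-3/14)·1 + (-5/3)·1 = 1 ✓
b·c: 3·3 + (-3/14)·169/63 + (-5/3)·(-8/21) = 7991/882 ≠ 1/2 ⇒ order 1.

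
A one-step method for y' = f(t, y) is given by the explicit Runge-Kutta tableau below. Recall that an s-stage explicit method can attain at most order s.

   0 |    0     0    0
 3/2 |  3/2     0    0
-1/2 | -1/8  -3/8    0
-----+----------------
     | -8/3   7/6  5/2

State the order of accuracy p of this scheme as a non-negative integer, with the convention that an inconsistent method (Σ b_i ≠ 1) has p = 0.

b = (-8/3, 7/6, 5/2)
c = (0, 3/2, -1/2)
Ac = (0, 0, -9/16)
Σ b_i: (-8/3)·1 + 7/6·1 + 5/2·1 = 1 ✓
b·c: 7/6·3/2 + 5/2·(-1/2) = 1/2 ✓
b·c²: 7/6·9/4 + 5/2·1/4 = 13/4 ≠ 1/3 ⇒ order 2.
b·Ac: 5/2·(-9/16) = -45/32 ≠ 1/6

2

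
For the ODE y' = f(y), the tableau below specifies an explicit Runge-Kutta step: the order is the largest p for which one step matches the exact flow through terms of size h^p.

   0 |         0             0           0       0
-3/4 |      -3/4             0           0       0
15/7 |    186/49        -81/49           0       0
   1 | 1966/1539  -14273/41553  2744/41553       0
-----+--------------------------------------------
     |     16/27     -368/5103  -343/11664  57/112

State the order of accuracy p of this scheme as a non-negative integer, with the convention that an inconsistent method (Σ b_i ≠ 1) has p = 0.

4

b = (16/27, -368/5103, -343/11664, 57/112)
c = (0, -3/4, 15/7, 1)
Ac = (0, 0, 243/196, 91/228)
Σ b_i: 16/27·1 + (-368/5103)·1 + (-343/11664)·1 + 57/112·1 = 1 ✓
b·c: (-368/5103)·(-3/4) + (-343/11664)·15/7 + 57/112·1 = 1/2 ✓
b·c²: (-368/5103)·9/16 + (-343/11664)·225/49 + 57/112·1 = 1/3 ✓
b·Ac: (-343/11664)·243/196 + 57/112·91/228 = 1/6 ✓
b·c³: (-368/5103)·(-27/64) + (-343/11664)·3375/343 + 57/112·1 = 1/4 ✓
b·(c∘Ac): (-343/11664)·3645/1372 + 57/112·91/228 = 1/8 ✓
b·Ac²: (-343/11664)·(-729/784) + 57/112·301/2736 = 1/12 ✓
b·A²c: 57/112·14/171 = 1/24 ✓; 4 stages ⇒ order 4.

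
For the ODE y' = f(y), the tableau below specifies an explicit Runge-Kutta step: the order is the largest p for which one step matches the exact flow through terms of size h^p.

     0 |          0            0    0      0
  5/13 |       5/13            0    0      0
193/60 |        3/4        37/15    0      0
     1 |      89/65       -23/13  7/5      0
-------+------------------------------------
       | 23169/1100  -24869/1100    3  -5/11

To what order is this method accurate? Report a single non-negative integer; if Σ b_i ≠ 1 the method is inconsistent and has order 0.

b = (23169/1100, -24869/1100, 3, -5/11)
c = (0, 5/13, 193/60, 1)
Ac = (0, 0, 37/39, 193819/50700)
Σ b_i: 23169/1100·1 + (-24869/1100)·1 + 3·1 + (-5/11)·1 = 1 ✓
b·c: (-24869/1100)·5/13 + 3·193/60 + (-5/11)·1 = 1/2 ✓
b·c²: (-24869/1100)·25/169 + 3·37249/3600 + (-5/11)·1 = 4674707/171600 ≠ 1/3 ⇒ order 2.
b·Ac: 3·37/39 + (-5/11)·193819/50700 = 123641/111540 ≠ 1/6

2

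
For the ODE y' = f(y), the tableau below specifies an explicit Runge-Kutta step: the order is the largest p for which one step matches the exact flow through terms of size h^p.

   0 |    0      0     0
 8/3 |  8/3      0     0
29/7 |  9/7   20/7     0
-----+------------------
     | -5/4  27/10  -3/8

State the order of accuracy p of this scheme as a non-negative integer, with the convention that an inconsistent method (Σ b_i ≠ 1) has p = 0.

0

b = (-5/4, 27/10, -3/8)
c = (0, 8/3, 29/7)
Ac = (0, 0, 160/21)
Σ b_i: (-5/4)·1 + 27/10·1 + (-3/8)·1 = 43/40 ≠ 1 ⇒ order 0.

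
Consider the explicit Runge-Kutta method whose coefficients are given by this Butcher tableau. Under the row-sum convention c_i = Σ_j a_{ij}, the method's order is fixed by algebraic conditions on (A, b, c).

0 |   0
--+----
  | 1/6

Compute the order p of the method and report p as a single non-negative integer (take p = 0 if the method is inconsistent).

0

b = (1/6)
c = (0)
Σ b_i: 1/6·1 = 1/6 ≠ 1 ⇒ order 0.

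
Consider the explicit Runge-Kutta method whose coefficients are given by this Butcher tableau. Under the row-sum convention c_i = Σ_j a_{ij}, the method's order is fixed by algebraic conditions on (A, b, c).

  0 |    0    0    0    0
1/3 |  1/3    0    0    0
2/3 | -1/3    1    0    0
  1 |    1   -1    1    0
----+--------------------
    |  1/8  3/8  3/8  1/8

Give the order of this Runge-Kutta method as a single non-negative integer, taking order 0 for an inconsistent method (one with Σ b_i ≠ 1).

4

b = (1/8, 3/8, 3/8, 1/8)
c = (0, 1/3, 2/3, 1)
Ac = (0, 0, 1/3, 1/3)
Σ b_i: 1/8·1 + 3/8·1 + 3/8·1 + 1/8·1 = 1 ✓
b·c: 3/8·1/3 + 3/8·2/3 + 1/8·1 = 1/2 ✓
b·c²: 3/8·1/9 + 3/8·4/9 + 1/8·1 = 1/3 ✓
b·Ac: 3/8·1/3 + 1/8·1/3 = 1/6 ✓
b·c³: 3/8·1/27 + 3/8·8/27 + 1/8·1 = 1/4 ✓
b·(c∘Ac): 3/8·2/9 + 1/8·1/3 = 1/8 ✓
b·Ac²: 3/8·1/9 + 1/8·1/3 = 1/12 ✓
b·A²c: 1/8·1/3 = 1/24 ✓; 4 stages ⇒ order 4.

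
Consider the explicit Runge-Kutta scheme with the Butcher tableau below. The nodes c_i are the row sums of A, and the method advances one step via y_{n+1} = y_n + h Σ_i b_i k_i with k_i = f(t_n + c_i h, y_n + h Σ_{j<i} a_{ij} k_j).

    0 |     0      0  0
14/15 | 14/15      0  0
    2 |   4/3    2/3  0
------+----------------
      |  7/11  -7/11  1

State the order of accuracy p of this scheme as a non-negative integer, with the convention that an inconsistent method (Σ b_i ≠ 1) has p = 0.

b = (7/11, -7/11, 1)
c = (0, 14/15, 2)
Ac = (0, 0, 28/45)
Σ b_i: 7/11·1 + (-7/11)·1 + 1·1 = 1 ✓
b·c: (-7/11)·14/15 + 1·2 = 232/165 ≠ 1/2 ⇒ order 1.

1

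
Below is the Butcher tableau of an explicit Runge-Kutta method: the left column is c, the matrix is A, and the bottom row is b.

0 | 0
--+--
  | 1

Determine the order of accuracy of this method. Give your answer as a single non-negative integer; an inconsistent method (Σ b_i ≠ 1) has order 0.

1

b = (1)
c = (0)
Σ b_i: 1·1 = 1 ✓; 1 stage ⇒ order 1.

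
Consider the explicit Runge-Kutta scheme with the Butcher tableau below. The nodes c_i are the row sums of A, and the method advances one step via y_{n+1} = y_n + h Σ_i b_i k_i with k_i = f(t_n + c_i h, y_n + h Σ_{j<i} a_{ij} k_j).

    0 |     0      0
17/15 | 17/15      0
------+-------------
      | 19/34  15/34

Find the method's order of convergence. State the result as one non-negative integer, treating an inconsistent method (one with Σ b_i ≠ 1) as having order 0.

2

b = (19/34, 15/34)
c = (0, 17/15)
Σ b_i: 19/34·1 + 15/34·1 = 1 ✓
b·c: 15/34·17/15 = 1/2 ✓; 2 stages ⇒ order 2.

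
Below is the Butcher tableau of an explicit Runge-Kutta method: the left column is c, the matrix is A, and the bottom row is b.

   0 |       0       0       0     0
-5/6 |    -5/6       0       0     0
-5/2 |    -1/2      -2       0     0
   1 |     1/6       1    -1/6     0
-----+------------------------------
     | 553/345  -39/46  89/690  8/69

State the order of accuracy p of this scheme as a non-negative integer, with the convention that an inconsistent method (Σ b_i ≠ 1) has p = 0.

3

b = (553/345, -39/46, 89/690, 8/69)
c = (0, -5/6, -5/2, 1)
Ac = (0, 0, 5/3, -5/12)
Σ b_i: 553/345·1 + (-39/46)·1 + 89/690·1 + 8/69·1 = 1 ✓
b·c: (-39/46)·(-5/6) + 89/690·(-5/2) + 8/69·1 = 1/2 ✓
b·c²: (-39/46)·25/36 + 89/690·25/4 + 8/69·1 = 1/3 ✓
b·Ac: 89/690·5/3 + 8/69·(-5/12) = 1/6 ✓
b·c³: (-39/46)·(-125/216) + 89/690·(-125/8) + 8/69·1 = -2333/1656 ≠ 1/4 ⇒ order 3.
b·(c∘Ac): 89/690·(-25/6) + 8/69·(-5/12) = -485/828 ≠ 1/8
b·Ac²: 89/690·(-25/18) + 8/69·(-25/72) = -545/2484 ≠ 1/12
b·A²c: 8/69·(-5/18) = -20/621 ≠ 1/24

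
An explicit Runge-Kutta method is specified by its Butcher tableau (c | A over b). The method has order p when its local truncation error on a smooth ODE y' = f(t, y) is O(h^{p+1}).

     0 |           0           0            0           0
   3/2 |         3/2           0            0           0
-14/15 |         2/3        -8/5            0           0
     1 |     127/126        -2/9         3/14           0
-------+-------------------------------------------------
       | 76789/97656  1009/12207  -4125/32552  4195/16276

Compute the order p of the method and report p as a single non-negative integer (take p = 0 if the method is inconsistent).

b = (76789/97656, 1009/12207, -4125/32552, 4195/16276)
c = (0, 3/2, -14/15, 1)
Ac = (0, 0, -12/5, -8/15)
Σ b_i: 76789/97656·1 + 1009/12207·1 + (-4125/32552)·1 + 4195/16276·1 = 1 ✓
b·c: 1009/12207·3/2 + (-4125/32552)·(-14/15) + 4195/16276·1 = 1/2 ✓
b·c²: 1009/12207·9/4 + (-4125/32552)·196/225 + 4195/16276·1 = 1/3 ✓
b·Ac: (-4125/32552)·(-12/5) + 4195/16276·(-8/15) = 1/6 ✓
b·c³: 1009/12207·27/8 + (-4125/32552)·(-2744/3375) + 4195/16276·1 = 187423/292968 ≠ 1/4 ⇒ order 3.
b·(c∘Ac): (-4125/32552)·56/25 + 4195/16276·(-8/15) = -5143/12207 ≠ 1/8
b·Ac²: (-4125/32552)·(-18/5) + 4195/16276·(-47/150) = 183317/488280 ≠ 1/12
b·A²c: 4195/16276·(-18/35) = -7551/56966 ≠ 1/24

3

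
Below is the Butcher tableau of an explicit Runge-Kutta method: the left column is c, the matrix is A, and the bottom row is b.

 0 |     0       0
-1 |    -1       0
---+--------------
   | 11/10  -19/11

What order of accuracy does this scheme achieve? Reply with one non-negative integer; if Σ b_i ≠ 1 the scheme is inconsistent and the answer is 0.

0

b = (11/10, -19/11)
c = (0, -1)
Σ b_i: 11/10·1 + (-19/11)·1 = -69/110 ≠ 1 ⇒ order 0.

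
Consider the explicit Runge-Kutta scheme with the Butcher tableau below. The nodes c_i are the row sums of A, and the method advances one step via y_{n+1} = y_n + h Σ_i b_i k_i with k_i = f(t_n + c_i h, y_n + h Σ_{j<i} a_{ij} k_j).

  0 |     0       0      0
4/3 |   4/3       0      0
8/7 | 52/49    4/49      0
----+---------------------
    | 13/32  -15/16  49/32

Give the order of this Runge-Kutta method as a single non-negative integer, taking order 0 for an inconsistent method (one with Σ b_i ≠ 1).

3

b = (13/32, -15/16, 49/32)
c = (0, 4/3, 8/7)
Ac = (0, 0, 16/147)
Σ b_i: 13/32·1 + (-15/16)·1 + 49/32·1 = 1 ✓
b·c: (-15/16)·4/3 + 49/32·8/7 = 1/2 ✓
b·c²: (-15/16)·16/9 + 49/32·64/49 = 1/3 ✓
b·Ac: 49/32·16/147 = 1/6 ✓; 3 stages ⇒ order 3.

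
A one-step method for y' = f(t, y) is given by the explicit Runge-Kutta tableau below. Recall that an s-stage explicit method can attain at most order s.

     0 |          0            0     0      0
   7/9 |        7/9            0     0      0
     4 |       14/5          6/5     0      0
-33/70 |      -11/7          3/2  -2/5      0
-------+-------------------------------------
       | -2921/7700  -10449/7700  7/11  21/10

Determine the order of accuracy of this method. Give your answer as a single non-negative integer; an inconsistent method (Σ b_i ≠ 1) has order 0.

b = (-2921/7700, -10449/7700, 7/11, 21/10)
c = (0, 7/9, 4, -33/70)
Ac = (0, 0, 14/15, -13/30)
Σ b_i: (-2921/7700)·1 + (-10449/7700)·1 + 7/11·1 + 21/10·1 = 1 ✓
b·c: (-10449/7700)·7/9 + 7/11·4 + 21/10·(-33/70) = 1/2 ✓
b·c²: (-10449/7700)·49/81 + 7/11·16 + 21/10·1089/4900 = 756727/77000 ≠ 1/3 ⇒ order 2.
b·Ac: 7/11·14/15 + 21/10·(-13/30) = -1043/3300 ≠ 1/6

2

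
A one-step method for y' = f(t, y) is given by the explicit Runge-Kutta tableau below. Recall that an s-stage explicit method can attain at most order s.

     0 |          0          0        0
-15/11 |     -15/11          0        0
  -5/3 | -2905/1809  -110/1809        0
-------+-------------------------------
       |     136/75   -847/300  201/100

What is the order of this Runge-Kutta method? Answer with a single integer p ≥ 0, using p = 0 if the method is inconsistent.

b = (136/75, -847/300, 201/100)
c = (0, -15/11, -5/3)
Ac = (0, 0, 50/603)
Σ b_i: 136/75·1 + (-847/300)·1 + 201/100·1 = 1 ✓
b·c: (-847/300)·(-15/11) + 201/100·(-5/3) = 1/2 ✓
b·c²: (-847/300)·225/121 + 201/100·25/9 = 1/3 ✓
b·Ac: 201/100·50/603 = 1/6 ✓; 3 stages ⇒ order 3.

3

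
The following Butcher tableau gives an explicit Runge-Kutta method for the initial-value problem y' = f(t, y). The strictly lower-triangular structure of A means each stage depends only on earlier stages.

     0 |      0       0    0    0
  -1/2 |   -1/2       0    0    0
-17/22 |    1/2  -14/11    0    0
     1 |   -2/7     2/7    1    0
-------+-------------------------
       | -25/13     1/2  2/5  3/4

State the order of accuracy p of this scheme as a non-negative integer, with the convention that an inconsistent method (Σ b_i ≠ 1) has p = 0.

0

b = (-25/13, 1/2, 2/5, 3/4)
c = (0, -1/2, -17/22, 1)
Ac = (0, 0, 7/11, -141/154)
Σ b_i: (-25/13)·1 + 1/2·1 + 2/5·1 + 3/4·1 = -71/260 ≠ 1 ⇒ order 0.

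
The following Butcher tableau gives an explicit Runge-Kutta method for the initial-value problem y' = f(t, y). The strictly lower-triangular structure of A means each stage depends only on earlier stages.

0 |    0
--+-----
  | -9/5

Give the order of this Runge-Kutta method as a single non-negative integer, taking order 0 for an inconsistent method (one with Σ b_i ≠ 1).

b = (-9/5)
c = (0)
Σ b_i: (-9/5)·1 = -9/5 ≠ 1 ⇒ order 0.

0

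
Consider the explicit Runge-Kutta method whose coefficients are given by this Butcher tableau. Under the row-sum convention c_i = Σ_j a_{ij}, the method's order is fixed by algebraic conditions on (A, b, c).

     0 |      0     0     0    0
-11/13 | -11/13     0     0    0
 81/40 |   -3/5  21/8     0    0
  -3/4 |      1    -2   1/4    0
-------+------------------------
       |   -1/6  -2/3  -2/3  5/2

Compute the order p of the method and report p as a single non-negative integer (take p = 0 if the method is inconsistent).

b = (-1/6, -2/3, -2/3, 5/2)
c = (0, -11/13, 81/40, -3/4)
Ac = (0, 0, -231/104, 4573/2080)
Σ b_i: (-1/6)·1 + (-2/3)·1 + (-2/3)·1 + 5/2·1 = 1 ✓
b·c: (-2/3)·(-11/13) + (-2/3)·81/40 + 5/2·(-3/4) = -4151/1560 ≠ 1/2 ⇒ order 1.

1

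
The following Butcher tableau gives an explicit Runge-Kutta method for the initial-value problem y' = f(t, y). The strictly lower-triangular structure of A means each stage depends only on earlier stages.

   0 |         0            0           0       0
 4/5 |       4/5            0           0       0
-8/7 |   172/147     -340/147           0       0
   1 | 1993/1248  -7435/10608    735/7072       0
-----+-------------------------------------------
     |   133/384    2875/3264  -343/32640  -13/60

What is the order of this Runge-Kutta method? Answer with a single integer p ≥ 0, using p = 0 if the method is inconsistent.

b = (133/384, 2875/3264, -343/32640, -13/60)
c = (0, 4/5, -8/7, 1)
Ac = (0, 0, -272/147, -53/78)
Σ b_i: 133/384·1 + 2875/3264·1 + (-343/32640)·1 + (-13/60)·1 = 1 ✓
b·c: 2875/3264·4/5 + (-343/32640)·(-8/7) + (-13/60)·1 = 1/2 ✓
b·c²: 2875/3264·16/25 + (-343/32640)·64/49 + (-13/60)·1 = 1/3 ✓
b·Ac: (-343/32640)·(-272/147) + (-13/60)·(-53/78) = 1/6 ✓
b·c³: 2875/3264·64/125 + (-343/32640)·(-512/343) + (-13/60)·1 = 1/4 ✓
b·(c∘Ac): (-343/32640)·2176/1029 + (-13/60)·(-53/78) = 1/8 ✓
b·Ac²: (-343/32640)·(-1088/735) + (-13/60)·(-61/195) = 1/12 ✓
b·A²c: (-13/60)·(-5/26) = 1/24 ✓; 4 stages ⇒ order 4.

4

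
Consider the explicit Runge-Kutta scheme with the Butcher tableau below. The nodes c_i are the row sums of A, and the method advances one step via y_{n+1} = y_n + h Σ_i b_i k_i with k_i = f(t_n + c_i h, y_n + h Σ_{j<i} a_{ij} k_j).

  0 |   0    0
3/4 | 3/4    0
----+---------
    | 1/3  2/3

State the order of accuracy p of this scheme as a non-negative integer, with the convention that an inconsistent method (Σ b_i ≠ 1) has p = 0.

2

b = (1/3, 2/3)
c = (0, 3/4)
Σ b_i: 1/3·1 + 2/3·1 = 1 ✓
b·c: 2/3·3/4 = 1/2 ✓; 2 stages ⇒ order 2.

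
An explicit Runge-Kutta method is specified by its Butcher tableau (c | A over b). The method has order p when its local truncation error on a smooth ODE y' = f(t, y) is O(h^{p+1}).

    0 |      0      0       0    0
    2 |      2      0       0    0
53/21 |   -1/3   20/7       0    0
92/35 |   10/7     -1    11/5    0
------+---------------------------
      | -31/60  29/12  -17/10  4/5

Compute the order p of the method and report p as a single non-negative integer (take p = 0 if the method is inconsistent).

b = (-31/60, 29/12, -17/10, 4/5)
c = (0, 2, 53/21, 92/35)
Ac = (0, 0, 40/7, 373/105)
Σ b_i: (-31/60)·1 + 29/12·1 + (-17/10)·1 + 4/5·1 = 1 ✓
b·c: 29/12·2 + (-17/10)·53/21 + 4/5·92/35 = 463/175 ≠ 1/2 ⇒ order 1.

1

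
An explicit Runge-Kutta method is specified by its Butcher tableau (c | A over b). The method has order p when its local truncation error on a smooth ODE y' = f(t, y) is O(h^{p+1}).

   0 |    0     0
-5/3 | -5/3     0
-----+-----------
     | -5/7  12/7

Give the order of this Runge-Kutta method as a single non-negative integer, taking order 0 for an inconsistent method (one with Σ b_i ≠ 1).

b = (-5/7, 12/7)
c = (0, -5/3)
Σ b_i: (-5/7)·1 + 12/7·1 = 1 ✓
b·c: 12/7·(-5/3) = -20/7 ≠ 1/2 ⇒ order 1.

1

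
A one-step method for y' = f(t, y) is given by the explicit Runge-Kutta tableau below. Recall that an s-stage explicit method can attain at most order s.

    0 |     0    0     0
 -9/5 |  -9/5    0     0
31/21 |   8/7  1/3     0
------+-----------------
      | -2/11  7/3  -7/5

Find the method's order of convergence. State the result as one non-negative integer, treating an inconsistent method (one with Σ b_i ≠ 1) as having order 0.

0

b = (-2/11, 7/3, -7/5)
c = (0, -9/5, 31/21)
Ac = (0, 0, -3/5)
Σ b_i: (-2/11)·1 + 7/3·1 + (-7/5)·1 = 124/165 ≠ 1 ⇒ order 0.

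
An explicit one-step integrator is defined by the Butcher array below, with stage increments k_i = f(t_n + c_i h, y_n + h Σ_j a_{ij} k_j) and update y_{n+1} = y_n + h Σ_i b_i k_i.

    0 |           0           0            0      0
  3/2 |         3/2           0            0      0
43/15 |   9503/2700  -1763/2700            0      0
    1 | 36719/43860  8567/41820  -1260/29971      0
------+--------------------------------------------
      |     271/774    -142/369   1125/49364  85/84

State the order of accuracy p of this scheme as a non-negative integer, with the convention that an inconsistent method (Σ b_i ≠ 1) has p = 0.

b = (271/774, -142/369, 1125/49364, 85/84)
c = (0, 3/2, 43/15, 1)
Ac = (0, 0, -1763/1800, 127/680)
Σ b_i: 271/774·1 + (-142/369)·1 + 1125/49364·1 + 85/84·1 = 1 ✓
b·c: (-142/369)·3/2 + 1125/49364·43/15 + 85/84·1 = 1/2 ✓
b·c²: (-142/369)·9/4 + 1125/49364·1849/225 + 85/84·1 = 1/3 ✓
b·Ac: 1125/49364·(-1763/1800) + 85/84·127/680 = 1/6 ✓
b·c³: (-142/369)·27/8 + 1125/49364·79507/3375 + 85/84·1 = 1/4 ✓
b·(c∘Ac): 1125/49364·(-75809/27000) + 85/84·127/680 = 1/8 ✓
b·Ac²: 1125/49364·(-1763/1200) + 85/84·157/1360 = 1/12 ✓
b·A²c: 85/84·7/170 = 1/24 ✓; 4 stages ⇒ order 4.

4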